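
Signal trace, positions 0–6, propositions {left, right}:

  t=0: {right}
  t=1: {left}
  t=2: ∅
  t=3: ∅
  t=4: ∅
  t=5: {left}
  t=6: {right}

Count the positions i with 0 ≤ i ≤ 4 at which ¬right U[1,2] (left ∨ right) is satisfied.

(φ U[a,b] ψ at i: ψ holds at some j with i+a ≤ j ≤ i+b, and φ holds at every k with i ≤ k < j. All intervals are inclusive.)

2

Evaluate at each i in [0,4]:
  i=0: ✗ (lhs fails at k=0 before rhs at j=1)
  i=1: ✗ (no rhs in [2,3])
  i=2: ✗ (no rhs in [3,4])
  i=3: ✓ (rhs at j=5; lhs holds on [3,4])
  i=4: ✓ (rhs at j=5; lhs holds on [4,4])
Positions where it holds: {3, 4} → 2.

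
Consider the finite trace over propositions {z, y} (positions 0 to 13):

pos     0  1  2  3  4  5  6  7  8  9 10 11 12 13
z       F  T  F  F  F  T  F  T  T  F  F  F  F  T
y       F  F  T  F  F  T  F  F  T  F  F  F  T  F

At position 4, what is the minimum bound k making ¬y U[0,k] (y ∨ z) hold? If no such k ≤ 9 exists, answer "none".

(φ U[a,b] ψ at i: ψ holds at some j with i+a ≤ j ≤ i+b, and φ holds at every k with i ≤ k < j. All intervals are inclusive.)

Need earliest j ≥ 4 with (y ∨ z), and ¬y at every k in [4,j-1].
  j=4: rhs fails.
  j=5: rhs holds; lhs holds on [4,4]. k = 1.

1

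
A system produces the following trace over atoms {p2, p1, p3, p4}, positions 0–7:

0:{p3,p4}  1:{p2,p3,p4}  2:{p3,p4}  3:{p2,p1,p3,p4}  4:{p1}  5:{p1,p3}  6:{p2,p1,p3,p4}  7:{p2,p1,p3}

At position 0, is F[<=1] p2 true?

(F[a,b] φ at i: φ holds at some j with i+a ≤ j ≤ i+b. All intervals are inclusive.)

Check p2 at each j in [0,1]:
  j=0: false
  j=1: true
Found at j=1 → formula holds.

Yes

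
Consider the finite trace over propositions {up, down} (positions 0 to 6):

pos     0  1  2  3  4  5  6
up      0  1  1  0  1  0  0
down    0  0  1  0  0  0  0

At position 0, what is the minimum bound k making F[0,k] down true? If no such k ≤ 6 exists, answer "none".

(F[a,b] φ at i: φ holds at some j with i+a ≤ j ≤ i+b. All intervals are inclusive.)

2

Scan j = 0,1,… for down:
  j=0: fails
  j=1: fails
  j=2: holds
First hit at j=2, so smallest k = 2-0 = 2.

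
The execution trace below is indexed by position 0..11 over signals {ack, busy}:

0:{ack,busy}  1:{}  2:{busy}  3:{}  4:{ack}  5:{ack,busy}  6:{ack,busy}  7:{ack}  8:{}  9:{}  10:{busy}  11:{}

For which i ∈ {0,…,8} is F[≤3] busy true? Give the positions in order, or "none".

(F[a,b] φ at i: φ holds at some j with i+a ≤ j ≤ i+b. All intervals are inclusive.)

0, 1, 2, 3, 4, 5, 6, 7, 8

Evaluate at each i in [0,8]:
  i=0: ✓ (witness j=0)
  i=1: ✓ (witness j=2)
  i=2: ✓ (witness j=2)
  i=3: ✓ (witness j=5)
  i=4: ✓ (witness j=5)
  i=5: ✓ (witness j=5)
  i=6: ✓ (witness j=6)
  i=7: ✓ (witness j=10)
  i=8: ✓ (witness j=10)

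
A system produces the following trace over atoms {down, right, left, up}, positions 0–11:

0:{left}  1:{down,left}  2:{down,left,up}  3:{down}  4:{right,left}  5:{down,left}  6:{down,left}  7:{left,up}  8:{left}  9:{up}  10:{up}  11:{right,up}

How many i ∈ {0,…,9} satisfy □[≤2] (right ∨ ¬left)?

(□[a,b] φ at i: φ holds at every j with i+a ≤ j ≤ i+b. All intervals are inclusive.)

Evaluate at each i in [0,9]:
  i=0: ✗ (fails at j=0)
  i=1: ✗ (fails at j=1)
  i=2: ✗ (fails at j=2)
  i=3: ✗ (fails at j=5)
  i=4: ✗ (fails at j=5)
  i=5: ✗ (fails at j=5)
  i=6: ✗ (fails at j=6)
  i=7: ✗ (fails at j=7)
  i=8: ✗ (fails at j=8)
  i=9: ✓ (all of [9,11])
Positions where it holds: {9} → 1.

1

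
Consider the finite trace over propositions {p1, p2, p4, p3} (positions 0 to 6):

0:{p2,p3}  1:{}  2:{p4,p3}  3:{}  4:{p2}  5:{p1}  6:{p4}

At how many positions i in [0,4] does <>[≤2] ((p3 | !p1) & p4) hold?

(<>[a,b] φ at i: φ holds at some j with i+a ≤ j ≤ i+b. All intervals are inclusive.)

4

Evaluate at each i in [0,4]:
  i=0: ✓ (witness j=2)
  i=1: ✓ (witness j=2)
  i=2: ✓ (witness j=2)
  i=3: ✗ (none in [3,5])
  i=4: ✓ (witness j=6)
Positions where it holds: {0, 1, 2, 4} → 4.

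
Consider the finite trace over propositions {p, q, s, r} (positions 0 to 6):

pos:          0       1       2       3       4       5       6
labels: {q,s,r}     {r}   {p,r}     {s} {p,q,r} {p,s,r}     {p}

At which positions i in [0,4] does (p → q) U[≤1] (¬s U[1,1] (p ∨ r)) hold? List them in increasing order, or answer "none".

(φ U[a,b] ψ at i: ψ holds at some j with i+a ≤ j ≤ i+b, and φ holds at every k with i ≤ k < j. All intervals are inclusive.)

0, 1, 3, 4

Evaluate at each i in [0,4]:
  i=0: ✓ (rhs at j=1; lhs holds on [0,0])
  i=1: ✓ (rhs at j=1)
  i=2: ✗ (no rhs in [2,3])
  i=3: ✓ (rhs at j=4; lhs holds on [3,3])
  i=4: ✓ (rhs at j=4)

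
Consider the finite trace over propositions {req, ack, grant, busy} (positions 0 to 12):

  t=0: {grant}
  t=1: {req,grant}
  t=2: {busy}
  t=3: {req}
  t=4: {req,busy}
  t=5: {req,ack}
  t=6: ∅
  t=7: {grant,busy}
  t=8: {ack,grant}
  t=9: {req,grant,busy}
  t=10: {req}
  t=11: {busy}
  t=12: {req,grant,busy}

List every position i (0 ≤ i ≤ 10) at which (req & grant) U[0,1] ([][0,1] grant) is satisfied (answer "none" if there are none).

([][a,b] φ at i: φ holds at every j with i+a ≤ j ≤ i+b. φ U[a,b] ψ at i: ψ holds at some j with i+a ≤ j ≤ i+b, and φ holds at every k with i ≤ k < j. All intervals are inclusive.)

Evaluate at each i in [0,10]:
  i=0: ✓ (rhs at j=0)
  i=1: ✗ (no rhs in [1,2])
  i=2: ✗ (no rhs in [2,3])
  i=3: ✗ (no rhs in [3,4])
  i=4: ✗ (no rhs in [4,5])
  i=5: ✗ (no rhs in [5,6])
  i=6: ✗ (lhs fails at k=6 before rhs at j=7)
  i=7: ✓ (rhs at j=7)
  i=8: ✓ (rhs at j=8)
  i=9: ✗ (no rhs in [9,10])
  i=10: ✗ (no rhs in [10,11])

0, 7, 8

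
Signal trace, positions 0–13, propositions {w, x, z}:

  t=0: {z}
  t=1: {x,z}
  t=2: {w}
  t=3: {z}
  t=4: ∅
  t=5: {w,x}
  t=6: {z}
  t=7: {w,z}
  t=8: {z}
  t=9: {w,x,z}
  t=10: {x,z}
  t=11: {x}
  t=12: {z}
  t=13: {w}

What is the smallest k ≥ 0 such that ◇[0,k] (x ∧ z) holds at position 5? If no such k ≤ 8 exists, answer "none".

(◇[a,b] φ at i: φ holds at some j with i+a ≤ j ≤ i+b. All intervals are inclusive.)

Scan j = 5,6,… for (x ∧ z):
  j=5: fails
  j=6: fails
  j=7: fails
  j=8: fails
  j=9: holds
First hit at j=9, so smallest k = 9-5 = 4.

4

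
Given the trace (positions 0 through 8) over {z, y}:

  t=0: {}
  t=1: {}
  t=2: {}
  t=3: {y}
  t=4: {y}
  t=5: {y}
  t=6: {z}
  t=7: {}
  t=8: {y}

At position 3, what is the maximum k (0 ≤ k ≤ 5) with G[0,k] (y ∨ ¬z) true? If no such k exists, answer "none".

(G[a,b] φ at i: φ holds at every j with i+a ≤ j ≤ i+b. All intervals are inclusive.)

(y ∨ ¬z) must hold from j=3 onward; find where it first fails.
  j=3: holds
  j=4: holds
  j=5: holds
  j=6: fails
Holds on [3,5], so largest k = 2.

2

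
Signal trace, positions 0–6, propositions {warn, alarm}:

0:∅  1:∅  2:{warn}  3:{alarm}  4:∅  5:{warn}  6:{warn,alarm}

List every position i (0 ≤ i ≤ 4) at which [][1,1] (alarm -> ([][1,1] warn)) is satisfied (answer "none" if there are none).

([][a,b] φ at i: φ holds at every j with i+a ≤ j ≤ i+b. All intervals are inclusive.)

Evaluate at each i in [0,4]:
  i=0: ✓ (all of [1,1])
  i=1: ✓ (all of [2,2])
  i=2: ✗ (fails at j=3)
  i=3: ✓ (all of [4,4])
  i=4: ✓ (all of [5,5])

0, 1, 3, 4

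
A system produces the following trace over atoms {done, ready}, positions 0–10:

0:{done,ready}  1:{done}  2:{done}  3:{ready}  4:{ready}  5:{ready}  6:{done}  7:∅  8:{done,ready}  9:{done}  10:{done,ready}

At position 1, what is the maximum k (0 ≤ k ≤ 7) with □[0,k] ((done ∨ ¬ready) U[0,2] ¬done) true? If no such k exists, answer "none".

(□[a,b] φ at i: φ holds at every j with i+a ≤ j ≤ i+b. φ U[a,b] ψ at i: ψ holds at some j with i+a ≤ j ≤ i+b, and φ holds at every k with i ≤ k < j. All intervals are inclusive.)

6

((done ∨ ¬ready) U[0,2] ¬done) must hold from j=1 onward; find where it first fails.
  j=1: holds
  j=2: holds
  j=3: holds
  j=4: holds
  j=5: holds
  j=6: holds
  j=7: holds
  j=8: fails
Holds on [1,7], so largest k = 6.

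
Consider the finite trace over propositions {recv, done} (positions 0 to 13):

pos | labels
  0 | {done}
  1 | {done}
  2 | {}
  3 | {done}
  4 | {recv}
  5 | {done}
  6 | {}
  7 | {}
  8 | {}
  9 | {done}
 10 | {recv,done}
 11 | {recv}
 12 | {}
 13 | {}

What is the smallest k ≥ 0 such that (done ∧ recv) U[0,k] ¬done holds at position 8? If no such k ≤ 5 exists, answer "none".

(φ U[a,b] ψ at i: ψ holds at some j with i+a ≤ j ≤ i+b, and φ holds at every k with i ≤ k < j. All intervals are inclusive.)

0

Need earliest j ≥ 8 with ¬done, and (done ∧ recv) at every k in [8,j-1].
  j=8: rhs holds (empty prefix). k = 0.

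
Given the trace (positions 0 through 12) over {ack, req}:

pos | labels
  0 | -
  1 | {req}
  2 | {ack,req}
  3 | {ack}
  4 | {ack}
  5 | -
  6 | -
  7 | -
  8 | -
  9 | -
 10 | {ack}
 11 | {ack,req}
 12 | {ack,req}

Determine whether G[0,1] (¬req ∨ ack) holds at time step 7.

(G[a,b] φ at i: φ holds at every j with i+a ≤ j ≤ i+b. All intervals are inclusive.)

Check (¬req ∨ ack) at every j in [7,8]:
  j=7: true
  j=8: true
All positions satisfy it → formula holds.

True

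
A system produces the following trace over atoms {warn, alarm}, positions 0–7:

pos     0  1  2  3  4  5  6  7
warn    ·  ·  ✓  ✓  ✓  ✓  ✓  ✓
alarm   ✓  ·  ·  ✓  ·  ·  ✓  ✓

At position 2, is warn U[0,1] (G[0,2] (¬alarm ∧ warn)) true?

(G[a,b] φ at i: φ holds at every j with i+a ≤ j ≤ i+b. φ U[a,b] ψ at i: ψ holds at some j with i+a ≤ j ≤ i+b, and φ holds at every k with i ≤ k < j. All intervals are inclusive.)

False

Need some j in [2,3] with G[0,2] (¬alarm ∧ warn), and warn at every k in [2,j-1].
  j=2: G[0,2] (¬alarm ∧ warn) — fails at 3.
  j=3: G[0,2] (¬alarm ∧ warn) — fails at 3.
No j in the window works → until fails.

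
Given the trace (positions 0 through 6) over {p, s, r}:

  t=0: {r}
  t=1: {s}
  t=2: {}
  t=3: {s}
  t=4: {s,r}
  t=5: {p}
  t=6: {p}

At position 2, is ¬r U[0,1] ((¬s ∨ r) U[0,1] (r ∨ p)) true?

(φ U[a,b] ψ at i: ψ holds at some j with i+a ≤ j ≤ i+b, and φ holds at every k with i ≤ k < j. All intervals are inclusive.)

Need some j in [2,3] with ((¬s ∨ r) U[0,1] (r ∨ p)), and ¬r at every k in [2,j-1].
  j=2: ((¬s ∨ r) U[0,1] (r ∨ p)) — fails.
  j=3: ((¬s ∨ r) U[0,1] (r ∨ p)) — fails.
No j in the window works → until fails.

No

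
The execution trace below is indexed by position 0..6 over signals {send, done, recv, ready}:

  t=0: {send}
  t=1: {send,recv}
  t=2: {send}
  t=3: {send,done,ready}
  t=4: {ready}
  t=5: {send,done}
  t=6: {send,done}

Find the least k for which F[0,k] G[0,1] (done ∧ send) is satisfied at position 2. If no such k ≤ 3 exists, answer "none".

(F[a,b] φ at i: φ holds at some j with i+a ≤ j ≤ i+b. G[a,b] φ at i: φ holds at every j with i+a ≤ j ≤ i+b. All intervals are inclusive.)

3

Scan j = 2,3,… for G[0,1] (done ∧ send):
  j=2: fails
  j=3: fails
  j=4: fails
  j=5: holds
First hit at j=5, so smallest k = 5-2 = 3.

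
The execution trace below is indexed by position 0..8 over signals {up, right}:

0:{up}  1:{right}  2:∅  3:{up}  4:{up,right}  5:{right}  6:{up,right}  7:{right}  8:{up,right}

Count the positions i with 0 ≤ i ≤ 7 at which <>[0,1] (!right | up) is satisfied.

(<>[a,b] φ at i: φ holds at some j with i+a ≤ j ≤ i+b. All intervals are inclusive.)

Evaluate at each i in [0,7]:
  i=0: ✓ (witness j=0)
  i=1: ✓ (witness j=2)
  i=2: ✓ (witness j=2)
  i=3: ✓ (witness j=3)
  i=4: ✓ (witness j=4)
  i=5: ✓ (witness j=6)
  i=6: ✓ (witness j=6)
  i=7: ✓ (witness j=8)
Positions where it holds: {0, 1, 2, 3, 4, 5, 6, 7} → 8.

8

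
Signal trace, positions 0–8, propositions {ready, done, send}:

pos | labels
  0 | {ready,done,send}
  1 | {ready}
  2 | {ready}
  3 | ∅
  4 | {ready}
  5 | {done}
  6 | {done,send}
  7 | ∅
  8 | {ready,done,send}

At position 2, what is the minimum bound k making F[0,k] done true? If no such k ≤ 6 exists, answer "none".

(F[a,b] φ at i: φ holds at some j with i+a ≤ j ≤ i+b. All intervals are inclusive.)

Scan j = 2,3,… for done:
  j=2: fails
  j=3: fails
  j=4: fails
  j=5: holds
First hit at j=5, so smallest k = 5-2 = 3.

3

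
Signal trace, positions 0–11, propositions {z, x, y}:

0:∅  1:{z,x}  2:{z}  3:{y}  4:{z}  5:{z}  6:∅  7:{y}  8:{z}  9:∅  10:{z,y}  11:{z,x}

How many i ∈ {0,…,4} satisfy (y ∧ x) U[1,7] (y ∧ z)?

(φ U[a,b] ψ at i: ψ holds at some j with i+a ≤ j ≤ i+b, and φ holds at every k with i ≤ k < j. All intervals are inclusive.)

0

Evaluate at each i in [0,4]:
  i=0: ✗ (no rhs in [1,7])
  i=1: ✗ (no rhs in [2,8])
  i=2: ✗ (no rhs in [3,9])
  i=3: ✗ (lhs fails at k=3 before rhs at j=10)
  i=4: ✗ (lhs fails at k=4 before rhs at j=10)
Positions where it holds: {} → 0.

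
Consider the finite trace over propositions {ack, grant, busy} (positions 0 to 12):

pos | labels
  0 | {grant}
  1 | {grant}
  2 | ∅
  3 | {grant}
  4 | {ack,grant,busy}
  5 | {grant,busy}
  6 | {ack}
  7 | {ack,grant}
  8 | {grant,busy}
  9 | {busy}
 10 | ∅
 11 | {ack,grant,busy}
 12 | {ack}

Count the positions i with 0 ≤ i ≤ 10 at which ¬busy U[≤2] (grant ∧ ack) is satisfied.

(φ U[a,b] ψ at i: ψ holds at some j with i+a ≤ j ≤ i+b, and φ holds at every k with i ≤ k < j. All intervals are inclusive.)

Evaluate at each i in [0,10]:
  i=0: ✗ (no rhs in [0,2])
  i=1: ✗ (no rhs in [1,3])
  i=2: ✓ (rhs at j=4; lhs holds on [2,3])
  i=3: ✓ (rhs at j=4; lhs holds on [3,3])
  i=4: ✓ (rhs at j=4)
  i=5: ✗ (lhs fails at k=5 before rhs at j=7)
  i=6: ✓ (rhs at j=7; lhs holds on [6,6])
  i=7: ✓ (rhs at j=7)
  i=8: ✗ (no rhs in [8,10])
  i=9: ✗ (lhs fails at k=9 before rhs at j=11)
  i=10: ✓ (rhs at j=11; lhs holds on [10,10])
Positions where it holds: {2, 3, 4, 6, 7, 10} → 6.

6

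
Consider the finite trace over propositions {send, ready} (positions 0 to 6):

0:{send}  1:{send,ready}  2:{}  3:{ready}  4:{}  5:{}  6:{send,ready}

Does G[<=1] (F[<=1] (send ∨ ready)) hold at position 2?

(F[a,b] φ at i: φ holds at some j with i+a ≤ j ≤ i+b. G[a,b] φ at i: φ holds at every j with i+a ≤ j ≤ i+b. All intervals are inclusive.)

True

Check F[<=1] (send ∨ ready) at every j in [2,3]:
  j=2: holds (witness at 3)
  j=3: holds (witness at 3)
All positions satisfy it → formula holds.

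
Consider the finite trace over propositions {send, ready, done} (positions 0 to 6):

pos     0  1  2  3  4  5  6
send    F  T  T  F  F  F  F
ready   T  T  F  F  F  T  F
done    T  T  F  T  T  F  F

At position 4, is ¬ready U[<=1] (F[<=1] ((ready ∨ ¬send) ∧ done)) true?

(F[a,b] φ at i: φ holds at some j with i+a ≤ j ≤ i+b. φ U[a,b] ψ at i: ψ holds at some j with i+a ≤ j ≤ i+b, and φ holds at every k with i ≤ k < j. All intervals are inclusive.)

Need some j in [4,5] with F[<=1] ((ready ∨ ¬send) ∧ done), and ¬ready at every k in [4,j-1].
  j=4: F[<=1] ((ready ∨ ¬send) ∧ done) holds; no prefix to check → satisfied.

Yes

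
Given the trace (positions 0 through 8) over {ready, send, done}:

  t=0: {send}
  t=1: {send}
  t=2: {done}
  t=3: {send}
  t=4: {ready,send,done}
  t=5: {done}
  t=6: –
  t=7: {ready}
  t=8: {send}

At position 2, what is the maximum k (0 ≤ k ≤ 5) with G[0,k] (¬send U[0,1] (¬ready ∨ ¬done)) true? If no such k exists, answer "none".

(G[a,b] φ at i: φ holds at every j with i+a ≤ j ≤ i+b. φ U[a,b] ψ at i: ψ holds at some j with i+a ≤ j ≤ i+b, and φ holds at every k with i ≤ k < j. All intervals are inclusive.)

(¬send U[0,1] (¬ready ∨ ¬done)) must hold from j=2 onward; find where it first fails.
  j=2: holds
  j=3: holds
  j=4: fails
Holds on [2,3], so largest k = 1.

1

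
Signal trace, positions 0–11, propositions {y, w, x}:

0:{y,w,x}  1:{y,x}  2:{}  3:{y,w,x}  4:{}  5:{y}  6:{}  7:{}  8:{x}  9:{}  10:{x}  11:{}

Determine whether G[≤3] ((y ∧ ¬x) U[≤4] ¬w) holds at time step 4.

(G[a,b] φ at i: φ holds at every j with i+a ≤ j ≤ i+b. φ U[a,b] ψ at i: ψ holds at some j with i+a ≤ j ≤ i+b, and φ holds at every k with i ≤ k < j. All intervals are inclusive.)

Check ((y ∧ ¬x) U[≤4] ¬w) at every j in [4,7]:
  j=4: holds
  j=5: holds
  j=6: holds
  j=7: holds
All positions satisfy it → formula holds.

Holds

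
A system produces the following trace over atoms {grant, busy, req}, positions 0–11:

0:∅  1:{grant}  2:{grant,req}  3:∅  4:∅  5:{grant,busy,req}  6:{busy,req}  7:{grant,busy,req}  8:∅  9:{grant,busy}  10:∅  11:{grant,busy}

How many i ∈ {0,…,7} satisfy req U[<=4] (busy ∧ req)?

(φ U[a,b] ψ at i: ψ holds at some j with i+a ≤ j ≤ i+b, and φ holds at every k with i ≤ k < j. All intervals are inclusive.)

3

Evaluate at each i in [0,7]:
  i=0: ✗ (no rhs in [0,4])
  i=1: ✗ (lhs fails at k=1 before rhs at j=5)
  i=2: ✗ (lhs fails at k=3 before rhs at j=5)
  i=3: ✗ (lhs fails at k=3 before rhs at j=5)
  i=4: ✗ (lhs fails at k=4 before rhs at j=5)
  i=5: ✓ (rhs at j=5)
  i=6: ✓ (rhs at j=6)
  i=7: ✓ (rhs at j=7)
Positions where it holds: {5, 6, 7} → 3.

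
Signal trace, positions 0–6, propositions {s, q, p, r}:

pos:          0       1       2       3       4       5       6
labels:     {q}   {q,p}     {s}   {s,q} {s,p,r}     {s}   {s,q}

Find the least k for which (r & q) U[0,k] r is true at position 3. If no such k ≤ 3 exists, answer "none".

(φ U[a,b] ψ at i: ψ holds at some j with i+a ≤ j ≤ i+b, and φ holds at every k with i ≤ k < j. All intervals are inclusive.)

Need earliest j ≥ 3 with r, and (r & q) at every k in [3,j-1].
  j=3: rhs fails.
  j=4: rhs holds but lhs fails at k=3.
  j=5: rhs fails.
  j=6: rhs fails.
No witness within the range → none.

none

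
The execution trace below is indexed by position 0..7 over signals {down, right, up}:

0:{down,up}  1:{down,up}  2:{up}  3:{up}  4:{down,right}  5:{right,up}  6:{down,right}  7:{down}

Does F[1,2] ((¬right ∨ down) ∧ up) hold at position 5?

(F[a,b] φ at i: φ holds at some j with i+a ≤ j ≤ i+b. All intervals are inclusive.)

No

Check ((¬right ∨ down) ∧ up) at each j in [6,7]:
  j=6: false
  j=7: false
No position in the window satisfies it → formula fails.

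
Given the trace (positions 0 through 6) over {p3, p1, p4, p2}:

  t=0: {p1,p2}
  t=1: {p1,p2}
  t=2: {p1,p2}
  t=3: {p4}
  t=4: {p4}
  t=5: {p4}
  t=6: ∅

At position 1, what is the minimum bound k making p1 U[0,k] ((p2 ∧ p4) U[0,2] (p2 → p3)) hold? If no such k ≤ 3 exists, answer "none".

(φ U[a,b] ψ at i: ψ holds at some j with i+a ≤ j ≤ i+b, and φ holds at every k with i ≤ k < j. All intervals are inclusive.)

Need earliest j ≥ 1 with ((p2 ∧ p4) U[0,2] (p2 → p3)), and p1 at every k in [1,j-1].
  j=1: rhs fails.
  j=2: rhs fails.
  j=3: rhs holds; lhs holds on [1,2]. k = 2.

2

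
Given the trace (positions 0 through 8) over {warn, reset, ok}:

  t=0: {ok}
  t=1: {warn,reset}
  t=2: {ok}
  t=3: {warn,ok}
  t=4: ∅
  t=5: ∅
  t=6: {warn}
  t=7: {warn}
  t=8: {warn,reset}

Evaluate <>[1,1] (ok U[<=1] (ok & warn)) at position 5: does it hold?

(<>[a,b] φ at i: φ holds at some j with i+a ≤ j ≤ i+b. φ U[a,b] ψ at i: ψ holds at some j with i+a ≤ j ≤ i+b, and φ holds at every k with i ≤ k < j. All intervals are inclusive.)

Check (ok U[<=1] (ok & warn)) at each j in [6,6]:
  j=6: fails
No position in the window satisfies it → formula fails.

False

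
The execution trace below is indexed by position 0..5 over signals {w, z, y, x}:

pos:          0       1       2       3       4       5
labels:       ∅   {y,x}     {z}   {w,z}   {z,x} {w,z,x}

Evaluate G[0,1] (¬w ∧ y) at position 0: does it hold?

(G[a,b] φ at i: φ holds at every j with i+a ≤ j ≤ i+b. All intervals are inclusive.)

Does not hold

Check (¬w ∧ y) at every j in [0,1]:
  j=0: false
  j=1: true
Fails at j=0 → formula fails.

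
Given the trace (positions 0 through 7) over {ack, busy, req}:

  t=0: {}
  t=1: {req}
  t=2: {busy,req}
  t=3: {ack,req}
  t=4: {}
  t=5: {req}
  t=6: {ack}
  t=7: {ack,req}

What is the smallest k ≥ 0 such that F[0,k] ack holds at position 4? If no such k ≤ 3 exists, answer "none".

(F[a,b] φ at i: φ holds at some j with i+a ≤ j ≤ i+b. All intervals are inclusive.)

2

Scan j = 4,5,… for ack:
  j=4: fails
  j=5: fails
  j=6: holds
First hit at j=6, so smallest k = 6-4 = 2.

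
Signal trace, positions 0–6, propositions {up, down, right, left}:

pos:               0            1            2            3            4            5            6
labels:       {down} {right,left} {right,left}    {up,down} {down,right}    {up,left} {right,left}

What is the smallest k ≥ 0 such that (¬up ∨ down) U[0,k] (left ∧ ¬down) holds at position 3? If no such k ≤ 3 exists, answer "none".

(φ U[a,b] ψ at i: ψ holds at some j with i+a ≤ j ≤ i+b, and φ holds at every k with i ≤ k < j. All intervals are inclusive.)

2

Need earliest j ≥ 3 with (left ∧ ¬down), and (¬up ∨ down) at every k in [3,j-1].
  j=3: rhs fails.
  j=4: rhs fails.
  j=5: rhs holds; lhs holds on [3,4]. k = 2.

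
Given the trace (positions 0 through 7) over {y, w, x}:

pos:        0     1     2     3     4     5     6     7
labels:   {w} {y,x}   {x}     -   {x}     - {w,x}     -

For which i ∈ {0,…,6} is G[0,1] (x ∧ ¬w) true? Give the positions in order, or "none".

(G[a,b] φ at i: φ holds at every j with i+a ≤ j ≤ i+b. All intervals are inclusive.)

Evaluate at each i in [0,6]:
  i=0: ✗ (fails at j=0)
  i=1: ✓ (all of [1,2])
  i=2: ✗ (fails at j=3)
  i=3: ✗ (fails at j=3)
  i=4: ✗ (fails at j=5)
  i=5: ✗ (fails at j=5)
  i=6: ✗ (fails at j=6)

1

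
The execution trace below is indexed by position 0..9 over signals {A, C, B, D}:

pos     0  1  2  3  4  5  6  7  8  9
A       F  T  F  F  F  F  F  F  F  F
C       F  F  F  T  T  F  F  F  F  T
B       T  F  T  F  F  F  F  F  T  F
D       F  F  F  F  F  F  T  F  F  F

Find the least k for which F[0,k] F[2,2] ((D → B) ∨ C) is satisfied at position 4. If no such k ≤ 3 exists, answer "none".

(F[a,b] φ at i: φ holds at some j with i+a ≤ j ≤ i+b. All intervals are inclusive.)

Scan j = 4,5,… for F[2,2] ((D → B) ∨ C):
  j=4: fails
  j=5: holds
First hit at j=5, so smallest k = 5-4 = 1.

1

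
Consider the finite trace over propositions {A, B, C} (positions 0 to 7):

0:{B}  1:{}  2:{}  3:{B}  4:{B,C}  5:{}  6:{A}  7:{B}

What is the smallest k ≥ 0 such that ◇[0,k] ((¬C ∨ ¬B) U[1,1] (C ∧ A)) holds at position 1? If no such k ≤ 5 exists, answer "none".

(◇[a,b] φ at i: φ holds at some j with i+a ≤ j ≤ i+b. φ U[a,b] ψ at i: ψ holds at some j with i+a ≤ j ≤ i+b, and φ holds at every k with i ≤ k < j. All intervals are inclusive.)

Scan j = 1,2,… for ((¬C ∨ ¬B) U[1,1] (C ∧ A)):
  j=1: fails
  j=2: fails
  j=3: fails
  j=4: fails
  j=5: fails
  j=6: fails
No j in [1,6] satisfies it → none.

none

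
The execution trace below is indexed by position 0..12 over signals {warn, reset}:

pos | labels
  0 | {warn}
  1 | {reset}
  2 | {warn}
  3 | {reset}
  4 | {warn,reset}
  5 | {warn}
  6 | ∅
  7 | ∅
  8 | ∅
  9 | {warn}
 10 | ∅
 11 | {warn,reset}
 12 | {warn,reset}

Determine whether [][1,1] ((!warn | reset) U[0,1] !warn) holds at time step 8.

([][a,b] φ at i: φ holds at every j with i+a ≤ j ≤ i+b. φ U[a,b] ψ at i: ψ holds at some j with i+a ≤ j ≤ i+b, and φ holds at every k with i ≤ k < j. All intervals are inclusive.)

Check ((!warn | reset) U[0,1] !warn) at every j in [9,9]:
  j=9: fails
Fails at j=9 → formula fails.

False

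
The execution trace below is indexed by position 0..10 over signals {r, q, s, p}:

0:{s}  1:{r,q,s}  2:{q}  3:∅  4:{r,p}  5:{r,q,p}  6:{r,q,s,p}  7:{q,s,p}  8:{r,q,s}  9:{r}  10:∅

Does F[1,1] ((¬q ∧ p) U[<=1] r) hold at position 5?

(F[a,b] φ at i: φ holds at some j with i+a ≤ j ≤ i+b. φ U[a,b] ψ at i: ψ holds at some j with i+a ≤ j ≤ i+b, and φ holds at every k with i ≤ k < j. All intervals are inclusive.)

Check ((¬q ∧ p) U[<=1] r) at each j in [6,6]:
  j=6: holds
Found at j=6 → formula holds.

True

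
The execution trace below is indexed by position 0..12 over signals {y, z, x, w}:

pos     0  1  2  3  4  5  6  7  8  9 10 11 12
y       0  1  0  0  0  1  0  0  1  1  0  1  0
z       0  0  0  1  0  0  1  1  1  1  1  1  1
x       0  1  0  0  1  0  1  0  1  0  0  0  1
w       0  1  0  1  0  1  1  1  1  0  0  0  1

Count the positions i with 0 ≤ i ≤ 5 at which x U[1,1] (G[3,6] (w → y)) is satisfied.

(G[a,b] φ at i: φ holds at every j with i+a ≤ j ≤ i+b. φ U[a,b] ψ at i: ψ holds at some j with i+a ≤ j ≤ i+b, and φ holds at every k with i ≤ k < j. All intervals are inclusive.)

Evaluate at each i in [0,5]:
  i=0: ✗ (no rhs in [1,1])
  i=1: ✗ (no rhs in [2,2])
  i=2: ✗ (no rhs in [3,3])
  i=3: ✗ (no rhs in [4,4])
  i=4: ✓ (rhs at j=5; lhs holds on [4,4])
  i=5: ✗ (no rhs in [6,6])
Positions where it holds: {4} → 1.

1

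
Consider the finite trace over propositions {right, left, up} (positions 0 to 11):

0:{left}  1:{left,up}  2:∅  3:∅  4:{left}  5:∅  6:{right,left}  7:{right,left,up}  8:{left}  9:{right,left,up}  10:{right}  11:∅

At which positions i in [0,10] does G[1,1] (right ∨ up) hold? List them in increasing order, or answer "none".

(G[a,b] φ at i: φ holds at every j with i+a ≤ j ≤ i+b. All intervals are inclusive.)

Evaluate at each i in [0,10]:
  i=0: ✓ (all of [1,1])
  i=1: ✗ (fails at j=2)
  i=2: ✗ (fails at j=3)
  i=3: ✗ (fails at j=4)
  i=4: ✗ (fails at j=5)
  i=5: ✓ (all of [6,6])
  i=6: ✓ (all of [7,7])
  i=7: ✗ (fails at j=8)
  i=8: ✓ (all of [9,9])
  i=9: ✓ (all of [10,10])
  i=10: ✗ (fails at j=11)

0, 5, 6, 8, 9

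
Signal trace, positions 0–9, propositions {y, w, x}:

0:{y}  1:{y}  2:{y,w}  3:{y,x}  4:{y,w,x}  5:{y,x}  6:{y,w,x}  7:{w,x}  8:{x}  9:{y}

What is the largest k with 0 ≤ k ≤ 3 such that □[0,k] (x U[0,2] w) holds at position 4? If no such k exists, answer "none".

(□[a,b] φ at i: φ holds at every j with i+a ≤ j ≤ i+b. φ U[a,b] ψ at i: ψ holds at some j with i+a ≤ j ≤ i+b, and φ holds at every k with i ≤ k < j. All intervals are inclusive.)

(x U[0,2] w) must hold from j=4 onward; find where it first fails.
  j=4: holds
  j=5: holds
  j=6: holds
  j=7: holds
Holds through j=7; largest k = 3.

3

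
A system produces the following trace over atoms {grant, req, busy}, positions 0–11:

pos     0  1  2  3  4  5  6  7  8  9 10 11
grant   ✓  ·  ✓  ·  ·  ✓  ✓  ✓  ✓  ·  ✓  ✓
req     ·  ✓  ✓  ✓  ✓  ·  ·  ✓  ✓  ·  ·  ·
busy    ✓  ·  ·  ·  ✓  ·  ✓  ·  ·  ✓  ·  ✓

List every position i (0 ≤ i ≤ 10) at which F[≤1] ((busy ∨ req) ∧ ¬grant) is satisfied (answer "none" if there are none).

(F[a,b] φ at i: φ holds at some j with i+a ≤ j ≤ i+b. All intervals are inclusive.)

0, 1, 2, 3, 4, 8, 9

Evaluate at each i in [0,10]:
  i=0: ✓ (witness j=1)
  i=1: ✓ (witness j=1)
  i=2: ✓ (witness j=3)
  i=3: ✓ (witness j=3)
  i=4: ✓ (witness j=4)
  i=5: ✗ (none in [5,6])
  i=6: ✗ (none in [6,7])
  i=7: ✗ (none in [7,8])
  i=8: ✓ (witness j=9)
  i=9: ✓ (witness j=9)
  i=10: ✗ (none in [10,11])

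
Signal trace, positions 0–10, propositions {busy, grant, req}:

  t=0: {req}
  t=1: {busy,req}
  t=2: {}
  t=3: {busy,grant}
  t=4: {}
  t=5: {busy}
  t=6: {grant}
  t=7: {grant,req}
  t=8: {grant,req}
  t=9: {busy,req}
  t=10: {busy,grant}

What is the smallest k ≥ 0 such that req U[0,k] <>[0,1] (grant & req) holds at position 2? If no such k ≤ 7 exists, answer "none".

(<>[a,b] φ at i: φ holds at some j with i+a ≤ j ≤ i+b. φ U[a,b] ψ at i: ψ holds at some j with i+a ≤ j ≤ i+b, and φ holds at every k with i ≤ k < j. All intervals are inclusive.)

none

Need earliest j ≥ 2 with <>[0,1] (grant & req), and req at every k in [2,j-1].
  j=2: rhs fails.
  j=3: rhs fails.
  j=4: rhs fails.
  j=5: rhs fails.
  j=6: rhs holds but lhs fails at k=2.
  j=7: rhs holds but lhs fails at k=2.
  j=8: rhs holds but lhs fails at k=2.
  j=9: rhs fails.
No witness within the range → none.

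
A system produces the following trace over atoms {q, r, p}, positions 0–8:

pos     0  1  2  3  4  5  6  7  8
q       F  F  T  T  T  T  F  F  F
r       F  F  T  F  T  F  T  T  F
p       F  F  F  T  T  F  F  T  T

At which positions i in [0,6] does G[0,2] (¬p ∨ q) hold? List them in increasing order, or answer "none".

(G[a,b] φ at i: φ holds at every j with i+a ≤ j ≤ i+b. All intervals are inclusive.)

Evaluate at each i in [0,6]:
  i=0: ✓ (all of [0,2])
  i=1: ✓ (all of [1,3])
  i=2: ✓ (all of [2,4])
  i=3: ✓ (all of [3,5])
  i=4: ✓ (all of [4,6])
  i=5: ✗ (fails at j=7)
  i=6: ✗ (fails at j=7)

0, 1, 2, 3, 4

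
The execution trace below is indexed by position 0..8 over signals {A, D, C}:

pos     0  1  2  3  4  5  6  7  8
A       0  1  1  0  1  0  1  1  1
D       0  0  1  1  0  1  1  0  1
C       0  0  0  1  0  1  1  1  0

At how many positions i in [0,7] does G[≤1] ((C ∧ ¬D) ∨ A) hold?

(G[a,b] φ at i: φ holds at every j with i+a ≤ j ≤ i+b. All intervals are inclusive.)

3

Evaluate at each i in [0,7]:
  i=0: ✗ (fails at j=0)
  i=1: ✓ (all of [1,2])
  i=2: ✗ (fails at j=3)
  i=3: ✗ (fails at j=3)
  i=4: ✗ (fails at j=5)
  i=5: ✗ (fails at j=5)
  i=6: ✓ (all of [6,7])
  i=7: ✓ (all of [7,8])
Positions where it holds: {1, 6, 7} → 3.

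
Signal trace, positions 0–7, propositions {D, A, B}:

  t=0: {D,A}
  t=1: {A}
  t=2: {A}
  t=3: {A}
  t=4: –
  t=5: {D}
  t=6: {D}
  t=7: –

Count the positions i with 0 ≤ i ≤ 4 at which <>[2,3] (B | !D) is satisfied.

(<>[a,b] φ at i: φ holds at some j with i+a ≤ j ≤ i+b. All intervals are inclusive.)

Evaluate at each i in [0,4]:
  i=0: ✓ (witness j=2)
  i=1: ✓ (witness j=3)
  i=2: ✓ (witness j=4)
  i=3: ✗ (none in [5,6])
  i=4: ✓ (witness j=7)
Positions where it holds: {0, 1, 2, 4} → 4.

4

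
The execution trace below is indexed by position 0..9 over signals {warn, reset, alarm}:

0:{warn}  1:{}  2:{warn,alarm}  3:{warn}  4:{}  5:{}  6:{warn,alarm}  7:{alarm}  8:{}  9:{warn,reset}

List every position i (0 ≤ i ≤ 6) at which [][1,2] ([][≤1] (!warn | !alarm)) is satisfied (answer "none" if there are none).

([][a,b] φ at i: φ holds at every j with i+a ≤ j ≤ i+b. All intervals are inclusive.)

Evaluate at each i in [0,6]:
  i=0: ✗ (fails at j=1)
  i=1: ✗ (fails at j=2)
  i=2: ✓ (all of [3,4])
  i=3: ✗ (fails at j=5)
  i=4: ✗ (fails at j=5)
  i=5: ✗ (fails at j=6)
  i=6: ✓ (all of [7,8])

2, 6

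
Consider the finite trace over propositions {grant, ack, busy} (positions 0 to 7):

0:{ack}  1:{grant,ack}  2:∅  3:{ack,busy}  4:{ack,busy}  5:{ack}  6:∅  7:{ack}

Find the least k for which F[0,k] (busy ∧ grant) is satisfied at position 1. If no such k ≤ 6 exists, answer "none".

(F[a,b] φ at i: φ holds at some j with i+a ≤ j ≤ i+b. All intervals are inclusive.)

none

Scan j = 1,2,… for (busy ∧ grant):
  j=1: fails
  j=2: fails
  j=3: fails
  j=4: fails
  j=5: fails
  j=6: fails
  j=7: fails
No j in [1,7] satisfies it → none.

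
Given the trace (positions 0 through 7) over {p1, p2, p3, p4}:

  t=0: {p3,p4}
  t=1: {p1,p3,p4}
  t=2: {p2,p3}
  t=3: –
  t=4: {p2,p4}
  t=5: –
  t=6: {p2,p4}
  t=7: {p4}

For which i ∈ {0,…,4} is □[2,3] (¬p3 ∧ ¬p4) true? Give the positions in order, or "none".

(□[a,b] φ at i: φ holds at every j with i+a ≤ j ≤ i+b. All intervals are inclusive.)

none

Evaluate at each i in [0,4]:
  i=0: ✗ (fails at j=2)
  i=1: ✗ (fails at j=4)
  i=2: ✗ (fails at j=4)
  i=3: ✗ (fails at j=6)
  i=4: ✗ (fails at j=6)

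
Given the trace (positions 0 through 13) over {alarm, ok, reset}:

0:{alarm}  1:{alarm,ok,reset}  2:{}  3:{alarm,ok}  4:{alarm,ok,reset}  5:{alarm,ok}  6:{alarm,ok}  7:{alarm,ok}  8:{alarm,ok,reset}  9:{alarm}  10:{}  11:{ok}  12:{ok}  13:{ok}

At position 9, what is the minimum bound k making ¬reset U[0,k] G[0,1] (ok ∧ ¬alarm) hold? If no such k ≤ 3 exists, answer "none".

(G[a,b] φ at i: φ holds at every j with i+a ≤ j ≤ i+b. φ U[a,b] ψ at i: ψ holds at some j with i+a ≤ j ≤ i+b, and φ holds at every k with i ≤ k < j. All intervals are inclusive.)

Need earliest j ≥ 9 with G[0,1] (ok ∧ ¬alarm), and ¬reset at every k in [9,j-1].
  j=9: rhs fails.
  j=10: rhs fails.
  j=11: rhs holds; lhs holds on [9,10]. k = 2.

2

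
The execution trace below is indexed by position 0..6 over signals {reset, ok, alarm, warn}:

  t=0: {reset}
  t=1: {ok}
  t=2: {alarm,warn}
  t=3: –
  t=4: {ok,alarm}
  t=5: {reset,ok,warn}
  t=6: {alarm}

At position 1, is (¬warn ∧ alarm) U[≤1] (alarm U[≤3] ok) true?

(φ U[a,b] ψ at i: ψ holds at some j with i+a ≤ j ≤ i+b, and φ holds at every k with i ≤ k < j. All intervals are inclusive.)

Holds

Need some j in [1,2] with (alarm U[≤3] ok), and (¬warn ∧ alarm) at every k in [1,j-1].
  j=1: (alarm U[≤3] ok) holds; no prefix to check → satisfied.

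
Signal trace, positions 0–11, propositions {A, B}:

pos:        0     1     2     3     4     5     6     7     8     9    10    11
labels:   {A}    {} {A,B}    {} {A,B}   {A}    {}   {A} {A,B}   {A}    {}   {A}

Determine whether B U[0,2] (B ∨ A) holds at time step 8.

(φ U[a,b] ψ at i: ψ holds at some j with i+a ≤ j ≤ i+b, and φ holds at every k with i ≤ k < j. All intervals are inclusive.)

Need some j in [8,10] with (B ∨ A), and B at every k in [8,j-1].
  j=8: (B ∨ A) holds; no prefix to check → satisfied.

True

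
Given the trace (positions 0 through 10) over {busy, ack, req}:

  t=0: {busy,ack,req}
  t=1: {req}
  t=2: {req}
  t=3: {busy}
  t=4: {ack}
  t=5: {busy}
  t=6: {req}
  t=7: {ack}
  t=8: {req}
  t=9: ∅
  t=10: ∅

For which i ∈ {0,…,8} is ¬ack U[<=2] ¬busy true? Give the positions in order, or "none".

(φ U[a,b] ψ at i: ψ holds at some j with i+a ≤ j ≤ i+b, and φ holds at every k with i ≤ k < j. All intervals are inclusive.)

1, 2, 3, 4, 5, 6, 7, 8

Evaluate at each i in [0,8]:
  i=0: ✗ (lhs fails at k=0 before rhs at j=1)
  i=1: ✓ (rhs at j=1)
  i=2: ✓ (rhs at j=2)
  i=3: ✓ (rhs at j=4; lhs holds on [3,3])
  i=4: ✓ (rhs at j=4)
  i=5: ✓ (rhs at j=6; lhs holds on [5,5])
  i=6: ✓ (rhs at j=6)
  i=7: ✓ (rhs at j=7)
  i=8: ✓ (rhs at j=8)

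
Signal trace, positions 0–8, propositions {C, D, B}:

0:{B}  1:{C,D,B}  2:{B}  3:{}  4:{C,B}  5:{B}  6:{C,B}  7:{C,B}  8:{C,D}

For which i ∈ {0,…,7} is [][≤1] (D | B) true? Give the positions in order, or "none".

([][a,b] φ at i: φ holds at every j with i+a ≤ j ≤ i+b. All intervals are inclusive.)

0, 1, 4, 5, 6, 7

Evaluate at each i in [0,7]:
  i=0: ✓ (all of [0,1])
  i=1: ✓ (all of [1,2])
  i=2: ✗ (fails at j=3)
  i=3: ✗ (fails at j=3)
  i=4: ✓ (all of [4,5])
  i=5: ✓ (all of [5,6])
  i=6: ✓ (all of [6,7])
  i=7: ✓ (all of [7,8])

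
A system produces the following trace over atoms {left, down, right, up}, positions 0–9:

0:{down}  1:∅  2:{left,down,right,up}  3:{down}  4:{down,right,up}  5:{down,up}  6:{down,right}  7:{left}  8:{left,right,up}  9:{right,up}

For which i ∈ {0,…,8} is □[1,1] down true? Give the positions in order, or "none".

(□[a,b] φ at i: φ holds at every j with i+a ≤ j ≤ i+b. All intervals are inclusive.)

Evaluate at each i in [0,8]:
  i=0: ✗ (fails at j=1)
  i=1: ✓ (all of [2,2])
  i=2: ✓ (all of [3,3])
  i=3: ✓ (all of [4,4])
  i=4: ✓ (all of [5,5])
  i=5: ✓ (all of [6,6])
  i=6: ✗ (fails at j=7)
  i=7: ✗ (fails at j=8)
  i=8: ✗ (fails at j=9)

1, 2, 3, 4, 5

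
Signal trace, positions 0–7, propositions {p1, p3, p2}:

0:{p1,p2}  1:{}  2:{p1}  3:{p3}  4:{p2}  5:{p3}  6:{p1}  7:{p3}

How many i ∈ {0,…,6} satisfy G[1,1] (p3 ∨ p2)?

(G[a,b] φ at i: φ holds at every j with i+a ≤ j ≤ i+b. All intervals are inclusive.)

4

Evaluate at each i in [0,6]:
  i=0: ✗ (fails at j=1)
  i=1: ✗ (fails at j=2)
  i=2: ✓ (all of [3,3])
  i=3: ✓ (all of [4,4])
  i=4: ✓ (all of [5,5])
  i=5: ✗ (fails at j=6)
  i=6: ✓ (all of [7,7])
Positions where it holds: {2, 3, 4, 6} → 4.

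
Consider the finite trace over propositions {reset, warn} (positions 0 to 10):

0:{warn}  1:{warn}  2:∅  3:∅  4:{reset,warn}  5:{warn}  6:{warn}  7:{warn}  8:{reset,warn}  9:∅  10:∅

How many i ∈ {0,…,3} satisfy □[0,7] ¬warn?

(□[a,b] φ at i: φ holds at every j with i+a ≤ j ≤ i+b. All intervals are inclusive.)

0

Evaluate at each i in [0,3]:
  i=0: ✗ (fails at j=0)
  i=1: ✗ (fails at j=1)
  i=2: ✗ (fails at j=4)
  i=3: ✗ (fails at j=4)
Positions where it holds: {} → 0.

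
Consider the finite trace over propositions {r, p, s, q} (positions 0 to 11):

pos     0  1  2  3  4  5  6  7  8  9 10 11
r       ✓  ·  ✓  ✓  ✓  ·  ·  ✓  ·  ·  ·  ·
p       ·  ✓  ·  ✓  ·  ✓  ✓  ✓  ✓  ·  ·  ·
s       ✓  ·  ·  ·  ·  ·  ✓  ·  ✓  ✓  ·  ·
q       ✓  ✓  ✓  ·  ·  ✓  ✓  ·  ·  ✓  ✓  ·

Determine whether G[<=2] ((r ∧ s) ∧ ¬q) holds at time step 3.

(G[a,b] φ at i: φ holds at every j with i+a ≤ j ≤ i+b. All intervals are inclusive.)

Check ((r ∧ s) ∧ ¬q) at every j in [3,5]:
  j=3: false
  j=4: false
  j=5: false
Fails at j=3 → formula fails.

False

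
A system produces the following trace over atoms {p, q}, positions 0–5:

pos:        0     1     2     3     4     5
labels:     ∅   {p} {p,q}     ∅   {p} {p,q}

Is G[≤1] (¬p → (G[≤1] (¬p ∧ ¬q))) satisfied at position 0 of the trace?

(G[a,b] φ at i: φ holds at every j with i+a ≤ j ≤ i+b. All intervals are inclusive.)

False

Check (¬p → (G[≤1] (¬p ∧ ¬q))) at every j in [0,1]:
  j=0: antecedent true; consequent fails at 1 → ✗
  j=1: antecedent false → ✓
Fails at j=0 → formula fails.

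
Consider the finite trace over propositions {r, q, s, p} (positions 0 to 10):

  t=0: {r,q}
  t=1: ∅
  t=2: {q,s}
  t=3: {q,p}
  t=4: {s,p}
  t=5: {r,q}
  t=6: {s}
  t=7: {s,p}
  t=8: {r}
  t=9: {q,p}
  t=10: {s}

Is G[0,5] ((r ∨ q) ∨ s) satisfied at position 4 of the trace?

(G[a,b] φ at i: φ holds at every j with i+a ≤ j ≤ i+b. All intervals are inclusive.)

Yes

Check ((r ∨ q) ∨ s) at every j in [4,9]:
  j=4: true
  j=5: true
  j=6: true
  j=7: true
  j=8: true
  j=9: true
All positions satisfy it → formula holds.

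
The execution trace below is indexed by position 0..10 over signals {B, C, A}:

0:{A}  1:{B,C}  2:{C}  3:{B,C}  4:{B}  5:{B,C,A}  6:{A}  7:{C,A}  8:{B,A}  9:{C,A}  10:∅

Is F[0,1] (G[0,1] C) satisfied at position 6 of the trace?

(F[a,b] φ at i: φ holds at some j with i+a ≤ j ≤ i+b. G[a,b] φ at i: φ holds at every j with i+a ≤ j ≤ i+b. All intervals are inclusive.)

False

Check G[0,1] C at each j in [6,7]:
  j=6: fails at 6
  j=7: fails at 8
No position in the window satisfies it → formula fails.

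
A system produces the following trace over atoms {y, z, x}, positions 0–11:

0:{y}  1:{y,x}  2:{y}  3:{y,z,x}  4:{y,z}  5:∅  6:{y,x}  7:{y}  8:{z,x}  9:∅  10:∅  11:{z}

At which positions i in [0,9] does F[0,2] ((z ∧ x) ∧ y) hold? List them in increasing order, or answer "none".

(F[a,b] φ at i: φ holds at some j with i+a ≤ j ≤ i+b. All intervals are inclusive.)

Evaluate at each i in [0,9]:
  i=0: ✗ (none in [0,2])
  i=1: ✓ (witness j=3)
  i=2: ✓ (witness j=3)
  i=3: ✓ (witness j=3)
  i=4: ✗ (none in [4,6])
  i=5: ✗ (none in [5,7])
  i=6: ✗ (none in [6,8])
  i=7: ✗ (none in [7,9])
  i=8: ✗ (none in [8,10])
  i=9: ✗ (none in [9,11])

1, 2, 3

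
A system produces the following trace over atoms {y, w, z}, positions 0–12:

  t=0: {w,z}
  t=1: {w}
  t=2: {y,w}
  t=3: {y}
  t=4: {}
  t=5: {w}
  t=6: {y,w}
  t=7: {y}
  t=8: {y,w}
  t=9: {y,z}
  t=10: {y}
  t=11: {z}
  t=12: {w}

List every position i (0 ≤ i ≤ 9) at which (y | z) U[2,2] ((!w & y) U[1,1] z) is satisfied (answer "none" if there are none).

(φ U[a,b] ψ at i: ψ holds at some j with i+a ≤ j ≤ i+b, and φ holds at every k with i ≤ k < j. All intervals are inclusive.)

Evaluate at each i in [0,9]:
  i=0: ✗ (no rhs in [2,2])
  i=1: ✗ (no rhs in [3,3])
  i=2: ✗ (no rhs in [4,4])
  i=3: ✗ (no rhs in [5,5])
  i=4: ✗ (no rhs in [6,6])
  i=5: ✗ (no rhs in [7,7])
  i=6: ✗ (no rhs in [8,8])
  i=7: ✗ (no rhs in [9,9])
  i=8: ✓ (rhs at j=10; lhs holds on [8,9])
  i=9: ✗ (no rhs in [11,11])

8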